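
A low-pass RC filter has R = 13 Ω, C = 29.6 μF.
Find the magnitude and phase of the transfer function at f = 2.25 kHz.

Step 1 — Angular frequency: ω = 2π·2250 = 1.414e+04 rad/s.
Step 2 — Transfer function: H(jω) = 1/(1 + jωRC).
Step 3 — Denominator: 1 + jωRC = 1 + j·1.414e+04·13·2.96e-05 = 1 + j5.44.
Step 4 — H = 0.03269 - j0.1778.
Step 5 — Magnitude: |H| = 0.1808 (-14.9 dB); phase: φ = -79.6°.

|H| = 0.1808 (-14.9 dB), φ = -79.6°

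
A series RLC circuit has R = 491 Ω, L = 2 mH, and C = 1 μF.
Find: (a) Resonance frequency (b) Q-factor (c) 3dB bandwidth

Step 1 — Resonance condition Im(Z)=0 gives ω₀ = 1/√(LC).
Step 2 — ω₀ = 1/√(0.002·1e-06) = 2.236e+04 rad/s.
Step 3 — f₀ = ω₀/(2π) = 3559 Hz.
Step 4 — Series Q: Q = ω₀L/R = 2.236e+04·0.002/491 = 0.09108.
Step 5 — 3dB bandwidth: Δω = ω₀/Q = 2.455e+05 rad/s; BW = Δω/(2π) = 3.907e+04 Hz.

(a) f₀ = 3559 Hz  (b) Q = 0.09108  (c) BW = 3.907e+04 Hz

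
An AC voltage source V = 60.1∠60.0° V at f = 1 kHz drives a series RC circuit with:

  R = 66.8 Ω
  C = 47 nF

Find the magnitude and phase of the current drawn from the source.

Step 1 — Angular frequency: ω = 2π·f = 2π·1000 = 6283 rad/s.
Step 2 — Component impedances:
  R: Z = R = 66.8 Ω
  C: Z = 1/(jωC) = -j/(ω·C) = 0 - j3386 Ω
Step 3 — Series combination: Z_total = R + C = 66.8 - j3386 Ω = 3387∠-88.9° Ω.
Step 4 — Source phasor: V = 60.1∠60.0° V = 30.05 + j52.05 V.
Step 5 — Ohm's law: I = V / Z_total = (30.05 + j52.05) / (66.8 - j3386) = -0.01519 + j0.009174 A.
Step 6 — Convert to polar: |I| = 0.01774 A, ∠I = 148.9°.

I = 0.01774∠148.9° A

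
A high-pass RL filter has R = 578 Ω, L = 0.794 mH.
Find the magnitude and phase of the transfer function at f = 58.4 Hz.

Step 1 — Angular frequency: ω = 2π·58.4 = 366.9 rad/s.
Step 2 — Transfer function: H(jω) = jωL/(R + jωL).
Step 3 — Numerator jωL = j·0.2913; denominator R + jωL = 578 + j0.2913.
Step 4 — H = 2.541e-07 + j0.0005041.
Step 5 — Magnitude: |H| = 0.0005041 (-66.0 dB); phase: φ = 90.0°.

|H| = 0.0005041 (-66.0 dB), φ = 90.0°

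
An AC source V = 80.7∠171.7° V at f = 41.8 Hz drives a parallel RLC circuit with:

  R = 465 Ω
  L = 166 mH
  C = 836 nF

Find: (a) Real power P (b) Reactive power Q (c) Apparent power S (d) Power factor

Step 1 — Angular frequency: ω = 2π·f = 2π·41.8 = 262.6 rad/s.
Step 2 — Component impedances:
  R: Z = R = 465 Ω
  L: Z = jωL = j·262.6·0.166 = 0 + j43.6 Ω
  C: Z = 1/(jωC) = -j/(ω·C) = 0 - j4554 Ω
Step 3 — Parallel combination: 1/Z_total = 1/R + 1/L + 1/C; Z_total = 4.13 + j43.63 Ω = 43.82∠84.6° Ω.
Step 4 — Source phasor: V = 80.7∠171.7° V = -79.85 + j11.65 V.
Step 5 — Current: I = V / Z = 0.09292 + j1.839 A = 1.841∠87.1° A.
Step 6 — Complex power: S = V·I* = 14.01 + j147.9 VA.
Step 7 — Real power: P = Re(S) = 14.01 W.
Step 8 — Reactive power: Q = Im(S) = 147.9 VAR.
Step 9 — Apparent power: |S| = 148.6 VA.
Step 10 — Power factor: PF = P/|S| = 0.09424 (lagging).

(a) P = 14.01 W  (b) Q = 147.9 VAR  (c) S = 148.6 VA  (d) PF = 0.09424 (lagging)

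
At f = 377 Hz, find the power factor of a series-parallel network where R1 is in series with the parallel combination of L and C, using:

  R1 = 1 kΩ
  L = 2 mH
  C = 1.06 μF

Step 1 — Angular frequency: ω = 2π·f = 2π·377 = 2369 rad/s.
Step 2 — Component impedances:
  R1: Z = R = 1000 Ω
  L: Z = jωL = j·2369·0.002 = 0 + j4.738 Ω
  C: Z = 1/(jωC) = -j/(ω·C) = 0 - j398.3 Ω
Step 3 — Parallel branch: L || C = 1/(1/L + 1/C) = 0 + j4.795 Ω.
Step 4 — Series with R1: Z_total = R1 + (L || C) = 1000 + j4.795 Ω = 1000∠0.3° Ω.
Step 5 — Power factor: PF = cos(φ) = Re(Z)/|Z| = 1000/1000 = 1.
Step 6 — Type: Im(Z) = 4.795 ⇒ lagging (phase φ = 0.3°).

PF = 1 (lagging, φ = 0.3°)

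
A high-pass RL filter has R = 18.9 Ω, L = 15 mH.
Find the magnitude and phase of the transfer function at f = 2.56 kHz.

Step 1 — Angular frequency: ω = 2π·2560 = 1.608e+04 rad/s.
Step 2 — Transfer function: H(jω) = jωL/(R + jωL).
Step 3 — Numerator jωL = j·241.3; denominator R + jωL = 18.9 + j241.3.
Step 4 — H = 0.9939 + j0.07786.
Step 5 — Magnitude: |H| = 0.9969 (-0.0 dB); phase: φ = 4.5°.

|H| = 0.9969 (-0.0 dB), φ = 4.5°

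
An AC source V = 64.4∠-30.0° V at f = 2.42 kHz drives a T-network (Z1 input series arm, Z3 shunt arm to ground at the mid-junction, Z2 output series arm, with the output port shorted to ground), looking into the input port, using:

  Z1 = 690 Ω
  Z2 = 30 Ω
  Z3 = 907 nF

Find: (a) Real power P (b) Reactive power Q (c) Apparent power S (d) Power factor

Step 1 — Angular frequency: ω = 2π·f = 2π·2420 = 1.521e+04 rad/s.
Step 2 — Component impedances:
  Z1: Z = R = 690 Ω
  Z2: Z = R = 30 Ω
  Z3: Z = 1/(jωC) = -j/(ω·C) = 0 - j72.51 Ω
Step 3 — With the output port shorted to ground, the output series arm Z2 runs from the junction to ground; the shunt arm Z3 also runs from the junction to ground. They appear in parallel: Z3 || Z2 = 25.62 - j10.6 Ω.
Step 4 — Series with input arm Z1: Z_in = Z1 + (Z3 || Z2) = 715.6 - j10.6 Ω = 715.7∠-0.8° Ω.
Step 5 — Source phasor: V = 64.4∠-30.0° V = 55.77 - j32.2 V.
Step 6 — Current: I = V / Z = 0.07858 - j0.04383 A = 0.08998∠-29.2° A.
Step 7 — Complex power: S = V·I* = 5.794 - j0.08581 VA.
Step 8 — Real power: P = Re(S) = 5.794 W.
Step 9 — Reactive power: Q = Im(S) = -0.08581 VAR.
Step 10 — Apparent power: |S| = 5.795 VA.
Step 11 — Power factor: PF = P/|S| = 0.9999 (leading).

(a) P = 5.794 W  (b) Q = -0.08581 VAR  (c) S = 5.795 VA  (d) PF = 0.9999 (leading)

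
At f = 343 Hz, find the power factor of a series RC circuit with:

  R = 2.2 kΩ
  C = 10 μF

Step 1 — Angular frequency: ω = 2π·f = 2π·343 = 2155 rad/s.
Step 2 — Component impedances:
  R: Z = R = 2200 Ω
  C: Z = 1/(jωC) = -j/(ω·C) = 0 - j46.4 Ω
Step 3 — Series combination: Z_total = R + C = 2200 - j46.4 Ω = 2200∠-1.2° Ω.
Step 4 — Power factor: PF = cos(φ) = Re(Z)/|Z| = 2200/2200.5 = 0.9998.
Step 5 — Type: Im(Z) = -46.4 ⇒ leading (phase φ = -1.2°).

PF = 0.9998 (leading, φ = -1.2°)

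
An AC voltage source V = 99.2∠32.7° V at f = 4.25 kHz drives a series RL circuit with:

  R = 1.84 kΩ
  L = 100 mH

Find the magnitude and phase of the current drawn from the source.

Step 1 — Angular frequency: ω = 2π·f = 2π·4250 = 2.67e+04 rad/s.
Step 2 — Component impedances:
  R: Z = R = 1840 Ω
  L: Z = jωL = j·2.67e+04·0.1 = 0 + j2670 Ω
Step 3 — Series combination: Z_total = R + L = 1840 + j2670 Ω = 3243∠55.4° Ω.
Step 4 — Source phasor: V = 99.2∠32.7° V = 83.48 + j53.59 V.
Step 5 — Ohm's law: I = V / Z_total = (83.48 + j53.59) / (1840 + j2670) = 0.02821 - j0.01182 A.
Step 6 — Convert to polar: |I| = 0.03059 A, ∠I = -22.7°.

I = 0.03059∠-22.7° A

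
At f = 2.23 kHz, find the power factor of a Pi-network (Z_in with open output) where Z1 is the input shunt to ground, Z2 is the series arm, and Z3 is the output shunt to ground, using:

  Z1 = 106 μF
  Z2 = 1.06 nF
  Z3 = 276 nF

Step 1 — Angular frequency: ω = 2π·f = 2π·2230 = 1.401e+04 rad/s.
Step 2 — Component impedances:
  Z1: Z = 1/(jωC) = -j/(ω·C) = 0 - j0.6733 Ω
  Z2: Z = 1/(jωC) = -j/(ω·C) = 0 - j6.733e+04 Ω
  Z3: Z = 1/(jωC) = -j/(ω·C) = 0 - j258.6 Ω
Step 3 — With open output, the series arm Z2 and the output shunt Z3 appear in series to ground: Z2 + Z3 = 0 - j6.759e+04 Ω.
Step 4 — Parallel with input shunt Z1: Z_in = Z1 || (Z2 + Z3) = 0 - j0.6733 Ω = 0.6733∠-90.0° Ω.
Step 5 — Power factor: PF = cos(φ) = Re(Z)/|Z| = 0/0.6733 = 0.
Step 6 — Type: Im(Z) = -0.6733 ⇒ leading (phase φ = -90.0°).

PF = 0 (leading, φ = -90.0°)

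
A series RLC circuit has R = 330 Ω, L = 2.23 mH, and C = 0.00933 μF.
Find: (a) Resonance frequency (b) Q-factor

Step 1 — Resonance condition Im(Z)=0 gives ω₀ = 1/√(LC).
Step 2 — ω₀ = 1/√(0.00223·9.33e-09) = 2.192e+05 rad/s.
Step 3 — f₀ = ω₀/(2π) = 3.489e+04 Hz.
Step 4 — Series Q: Q = ω₀L/R = 2.192e+05·0.00223/330 = 1.481.

(a) f₀ = 3.489e+04 Hz  (b) Q = 1.481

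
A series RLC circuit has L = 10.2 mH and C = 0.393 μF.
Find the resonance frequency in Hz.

Step 1 — Resonance condition Im(Z)=0 gives ω₀ = 1/√(LC).
Step 2 — ω₀ = 1/√(0.0102·3.93e-07) = 1.579e+04 rad/s.
Step 3 — f₀ = ω₀/(2π) = 2514 Hz.

f₀ = 2514 Hz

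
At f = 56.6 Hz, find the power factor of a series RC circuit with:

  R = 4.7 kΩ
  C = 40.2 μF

Step 1 — Angular frequency: ω = 2π·f = 2π·56.6 = 355.6 rad/s.
Step 2 — Component impedances:
  R: Z = R = 4700 Ω
  C: Z = 1/(jωC) = -j/(ω·C) = 0 - j69.95 Ω
Step 3 — Series combination: Z_total = R + C = 4700 - j69.95 Ω = 4701∠-0.9° Ω.
Step 4 — Power factor: PF = cos(φ) = Re(Z)/|Z| = 4700/4700.5 = 0.9999.
Step 5 — Type: Im(Z) = -69.95 ⇒ leading (phase φ = -0.9°).

PF = 0.9999 (leading, φ = -0.9°)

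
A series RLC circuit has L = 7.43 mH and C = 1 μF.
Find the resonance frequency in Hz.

Step 1 — Resonance condition Im(Z)=0 gives ω₀ = 1/√(LC).
Step 2 — ω₀ = 1/√(0.00743·1e-06) = 1.16e+04 rad/s.
Step 3 — f₀ = ω₀/(2π) = 1846 Hz.

f₀ = 1846 Hz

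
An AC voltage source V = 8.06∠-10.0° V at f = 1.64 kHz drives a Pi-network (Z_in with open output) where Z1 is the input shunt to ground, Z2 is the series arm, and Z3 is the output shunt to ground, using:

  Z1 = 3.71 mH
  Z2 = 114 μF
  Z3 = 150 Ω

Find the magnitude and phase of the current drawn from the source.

Step 1 — Angular frequency: ω = 2π·f = 2π·1640 = 1.03e+04 rad/s.
Step 2 — Component impedances:
  Z1: Z = jωL = j·1.03e+04·0.00371 = 0 + j38.23 Ω
  Z2: Z = 1/(jωC) = -j/(ω·C) = 0 - j0.8513 Ω
  Z3: Z = R = 150 Ω
Step 3 — With open output, the series arm Z2 and the output shunt Z3 appear in series to ground: Z2 + Z3 = 150 - j0.8513 Ω.
Step 4 — Parallel with input shunt Z1: Z_in = Z1 || (Z2 + Z3) = 9.174 + j35.94 Ω = 37.1∠75.7° Ω.
Step 5 — Source phasor: V = 8.06∠-10.0° V = 7.938 - j1.4 V.
Step 6 — Ohm's law: I = V / Z_total = (7.938 - j1.4) / (9.174 + j35.94) = 0.01636 - j0.2167 A.
Step 7 — Convert to polar: |I| = 0.2173 A, ∠I = -85.7°.

I = 0.2173∠-85.7° A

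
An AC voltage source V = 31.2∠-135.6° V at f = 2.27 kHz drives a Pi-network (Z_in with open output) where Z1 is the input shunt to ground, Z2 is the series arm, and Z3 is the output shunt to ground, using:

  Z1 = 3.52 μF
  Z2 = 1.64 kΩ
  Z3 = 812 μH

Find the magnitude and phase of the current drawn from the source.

Step 1 — Angular frequency: ω = 2π·f = 2π·2270 = 1.426e+04 rad/s.
Step 2 — Component impedances:
  Z1: Z = 1/(jωC) = -j/(ω·C) = 0 - j19.92 Ω
  Z2: Z = R = 1640 Ω
  Z3: Z = jωL = j·1.426e+04·0.000812 = 0 + j11.58 Ω
Step 3 — With open output, the series arm Z2 and the output shunt Z3 appear in series to ground: Z2 + Z3 = 1640 + j11.58 Ω.
Step 4 — Parallel with input shunt Z1: Z_in = Z1 || (Z2 + Z3) = 0.2419 - j19.92 Ω = 19.92∠-89.3° Ω.
Step 5 — Source phasor: V = 31.2∠-135.6° V = -22.29 - j21.83 V.
Step 6 — Ohm's law: I = V / Z_total = (-22.29 - j21.83) / (0.2419 - j19.92) = 1.082 - j1.132 A.
Step 7 — Convert to polar: |I| = 1.566 A, ∠I = -46.3°.

I = 1.566∠-46.3° A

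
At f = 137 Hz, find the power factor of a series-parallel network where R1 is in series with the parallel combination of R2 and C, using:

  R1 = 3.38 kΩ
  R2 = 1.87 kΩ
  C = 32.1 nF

Step 1 — Angular frequency: ω = 2π·f = 2π·137 = 860.8 rad/s.
Step 2 — Component impedances:
  R1: Z = R = 3380 Ω
  R2: Z = R = 1870 Ω
  C: Z = 1/(jωC) = -j/(ω·C) = 0 - j3.619e+04 Ω
Step 3 — Parallel branch: R2 || C = 1/(1/R2 + 1/C) = 1865 - j96.37 Ω.
Step 4 — Series with R1: Z_total = R1 + (R2 || C) = 5245 - j96.37 Ω = 5246∠-1.1° Ω.
Step 5 — Power factor: PF = cos(φ) = Re(Z)/|Z| = 5245/5246 = 0.9998.
Step 6 — Type: Im(Z) = -96.37 ⇒ leading (phase φ = -1.1°).

PF = 0.9998 (leading, φ = -1.1°)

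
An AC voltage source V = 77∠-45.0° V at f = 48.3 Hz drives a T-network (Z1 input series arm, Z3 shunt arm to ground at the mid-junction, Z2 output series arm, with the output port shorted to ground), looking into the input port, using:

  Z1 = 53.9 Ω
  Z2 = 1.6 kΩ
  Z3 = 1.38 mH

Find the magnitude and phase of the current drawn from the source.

Step 1 — Angular frequency: ω = 2π·f = 2π·48.3 = 303.5 rad/s.
Step 2 — Component impedances:
  Z1: Z = R = 53.9 Ω
  Z2: Z = R = 1600 Ω
  Z3: Z = jωL = j·303.5·0.00138 = 0 + j0.4188 Ω
Step 3 — With the output port shorted to ground, the output series arm Z2 runs from the junction to ground; the shunt arm Z3 also runs from the junction to ground. They appear in parallel: Z3 || Z2 = 0.0001096 + j0.4188 Ω.
Step 4 — Series with input arm Z1: Z_in = Z1 + (Z3 || Z2) = 53.9 + j0.4188 Ω = 53.9∠0.4° Ω.
Step 5 — Source phasor: V = 77∠-45.0° V = 54.45 - j54.45 V.
Step 6 — Ohm's law: I = V / Z_total = (54.45 - j54.45) / (53.9 + j0.4188) = 1.002 - j1.018 A.
Step 7 — Convert to polar: |I| = 1.429 A, ∠I = -45.4°.

I = 1.429∠-45.4° A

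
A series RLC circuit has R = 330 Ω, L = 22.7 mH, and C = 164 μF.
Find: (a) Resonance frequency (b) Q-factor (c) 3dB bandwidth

Step 1 — Resonance: ω₀ = 1/√(LC) = 1/√(0.0227·0.000164) = 518.3 rad/s.
Step 2 — f₀ = ω₀/(2π) = 82.49 Hz.
Step 3 — Series Q: Q = ω₀L/R = 518.3·0.0227/330 = 0.03565.
Step 4 — Bandwidth: Δω = ω₀/Q = 1.454e+04 rad/s; BW = Δω/(2π) = 2314 Hz.

(a) f₀ = 82.49 Hz  (b) Q = 0.03565  (c) BW = 2314 Hz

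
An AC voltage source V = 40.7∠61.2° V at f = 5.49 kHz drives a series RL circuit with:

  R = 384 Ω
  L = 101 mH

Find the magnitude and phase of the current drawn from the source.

Step 1 — Angular frequency: ω = 2π·f = 2π·5490 = 3.449e+04 rad/s.
Step 2 — Component impedances:
  R: Z = R = 384 Ω
  L: Z = jωL = j·3.449e+04·0.101 = 0 + j3484 Ω
Step 3 — Series combination: Z_total = R + L = 384 + j3484 Ω = 3505∠83.7° Ω.
Step 4 — Source phasor: V = 40.7∠61.2° V = 19.61 + j35.67 V.
Step 5 — Ohm's law: I = V / Z_total = (19.61 + j35.67) / (384 + j3484) = 0.01073 - j0.004446 A.
Step 6 — Convert to polar: |I| = 0.01161 A, ∠I = -22.5°.

I = 0.01161∠-22.5° A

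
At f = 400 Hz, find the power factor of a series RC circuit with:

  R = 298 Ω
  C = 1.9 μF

Step 1 — Angular frequency: ω = 2π·f = 2π·400 = 2513 rad/s.
Step 2 — Component impedances:
  R: Z = R = 298 Ω
  C: Z = 1/(jωC) = -j/(ω·C) = 0 - j209.4 Ω
Step 3 — Series combination: Z_total = R + C = 298 - j209.4 Ω = 364.2∠-35.1° Ω.
Step 4 — Power factor: PF = cos(φ) = Re(Z)/|Z| = 298/364.2 = 0.8182.
Step 5 — Type: Im(Z) = -209.4 ⇒ leading (phase φ = -35.1°).

PF = 0.8182 (leading, φ = -35.1°)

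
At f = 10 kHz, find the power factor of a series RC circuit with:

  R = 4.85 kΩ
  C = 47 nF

Step 1 — Angular frequency: ω = 2π·f = 2π·1e+04 = 6.283e+04 rad/s.
Step 2 — Component impedances:
  R: Z = R = 4850 Ω
  C: Z = 1/(jωC) = -j/(ω·C) = 0 - j338.6 Ω
Step 3 — Series combination: Z_total = R + C = 4850 - j338.6 Ω = 4862∠-4.0° Ω.
Step 4 — Power factor: PF = cos(φ) = Re(Z)/|Z| = 4850/4861.8 = 0.9976.
Step 5 — Type: Im(Z) = -338.6 ⇒ leading (phase φ = -4.0°).

PF = 0.9976 (leading, φ = -4.0°)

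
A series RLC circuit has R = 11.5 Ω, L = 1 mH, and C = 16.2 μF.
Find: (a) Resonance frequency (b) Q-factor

Step 1 — Resonance condition Im(Z)=0 gives ω₀ = 1/√(LC).
Step 2 — ω₀ = 1/√(0.001·1.62e-05) = 7857 rad/s.
Step 3 — f₀ = ω₀/(2π) = 1250 Hz.
Step 4 — Series Q: Q = ω₀L/R = 7857·0.001/11.5 = 0.6832.

(a) f₀ = 1250 Hz  (b) Q = 0.6832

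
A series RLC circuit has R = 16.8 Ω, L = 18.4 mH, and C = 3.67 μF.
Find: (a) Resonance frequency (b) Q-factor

Step 1 — Resonance condition Im(Z)=0 gives ω₀ = 1/√(LC).
Step 2 — ω₀ = 1/√(0.0184·3.67e-06) = 3848 rad/s.
Step 3 — f₀ = ω₀/(2π) = 612.5 Hz.
Step 4 — Series Q: Q = ω₀L/R = 3848·0.0184/16.8 = 4.215.

(a) f₀ = 612.5 Hz  (b) Q = 4.215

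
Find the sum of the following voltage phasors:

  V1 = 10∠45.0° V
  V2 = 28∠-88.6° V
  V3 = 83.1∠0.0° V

Step 1 — Convert each phasor to rectangular form:
  V1 = 10·(cos(45.0°) + j·sin(45.0°)) = 7.071 + j7.071 V
  V2 = 28·(cos(-88.6°) + j·sin(-88.6°)) = 0.6841 - j27.99 V
  V3 = 83.1·(cos(0.0°) + j·sin(0.0°)) = 83.1 V
Step 2 — Sum components: V_total = 90.86 - j20.92 V.
Step 3 — Convert to polar: |V_total| = 93.23 V, ∠V_total = -13.0°.

V_total = 93.23∠-13.0° V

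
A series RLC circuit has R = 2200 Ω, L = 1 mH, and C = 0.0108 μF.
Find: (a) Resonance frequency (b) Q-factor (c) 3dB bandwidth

Step 1 — Resonance: ω₀ = 1/√(LC) = 1/√(0.001·1.08e-08) = 3.043e+05 rad/s.
Step 2 — f₀ = ω₀/(2π) = 4.843e+04 Hz.
Step 3 — Series Q: Q = ω₀L/R = 3.043e+05·0.001/2200 = 0.1383.
Step 4 — Bandwidth: Δω = ω₀/Q = 2.2e+06 rad/s; BW = Δω/(2π) = 3.501e+05 Hz.

(a) f₀ = 4.843e+04 Hz  (b) Q = 0.1383  (c) BW = 3.501e+05 Hz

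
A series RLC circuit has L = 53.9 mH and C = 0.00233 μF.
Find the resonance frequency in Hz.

Step 1 — Resonance condition Im(Z)=0 gives ω₀ = 1/√(LC).
Step 2 — ω₀ = 1/√(0.0539·2.33e-09) = 8.923e+04 rad/s.
Step 3 — f₀ = ω₀/(2π) = 1.42e+04 Hz.

f₀ = 1.42e+04 Hz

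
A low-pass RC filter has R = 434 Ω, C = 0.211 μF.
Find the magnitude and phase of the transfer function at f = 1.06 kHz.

Step 1 — Angular frequency: ω = 2π·1060 = 6660 rad/s.
Step 2 — Transfer function: H(jω) = 1/(1 + jωRC).
Step 3 — Denominator: 1 + jωRC = 1 + j·6660·434·2.11e-07 = 1 + j0.6099.
Step 4 — H = 0.7289 - j0.4445.
Step 5 — Magnitude: |H| = 0.8537 (-1.4 dB); phase: φ = -31.4°.

|H| = 0.8537 (-1.4 dB), φ = -31.4°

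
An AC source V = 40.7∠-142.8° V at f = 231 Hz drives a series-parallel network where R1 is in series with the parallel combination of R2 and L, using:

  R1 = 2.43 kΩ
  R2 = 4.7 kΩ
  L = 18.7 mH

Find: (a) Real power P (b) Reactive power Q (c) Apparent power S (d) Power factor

Step 1 — Angular frequency: ω = 2π·f = 2π·231 = 1451 rad/s.
Step 2 — Component impedances:
  R1: Z = R = 2430 Ω
  R2: Z = R = 4700 Ω
  L: Z = jωL = j·1451·0.0187 = 0 + j27.14 Ω
Step 3 — Parallel branch: R2 || L = 1/(1/R2 + 1/L) = 0.1567 + j27.14 Ω.
Step 4 — Series with R1: Z_total = R1 + (R2 || L) = 2430 + j27.14 Ω = 2430∠0.6° Ω.
Step 5 — Source phasor: V = 40.7∠-142.8° V = -32.42 - j24.61 V.
Step 6 — Current: I = V / Z = -0.01345 - j0.009976 A = 0.01675∠-143.4° A.
Step 7 — Complex power: S = V·I* = 0.6816 + j0.007612 VA.
Step 8 — Real power: P = Re(S) = 0.6816 W.
Step 9 — Reactive power: Q = Im(S) = 0.007612 VAR.
Step 10 — Apparent power: |S| = 0.6816 VA.
Step 11 — Power factor: PF = P/|S| = 0.9999 (lagging).

(a) P = 0.6816 W  (b) Q = 0.007612 VAR  (c) S = 0.6816 VA  (d) PF = 0.9999 (lagging)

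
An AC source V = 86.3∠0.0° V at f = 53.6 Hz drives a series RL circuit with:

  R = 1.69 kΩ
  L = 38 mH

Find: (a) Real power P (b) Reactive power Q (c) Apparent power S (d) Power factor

Step 1 — Angular frequency: ω = 2π·f = 2π·53.6 = 336.8 rad/s.
Step 2 — Component impedances:
  R: Z = R = 1690 Ω
  L: Z = jωL = j·336.8·0.038 = 0 + j12.8 Ω
Step 3 — Series combination: Z_total = R + L = 1690 + j12.8 Ω = 1690∠0.4° Ω.
Step 4 — Source phasor: V = 86.3∠0.0° V = 86.3 V.
Step 5 — Current: I = V / Z = 0.05106 - j0.0003867 A = 0.05106∠-0.4° A.
Step 6 — Complex power: S = V·I* = 4.407 + j0.03337 VA.
Step 7 — Real power: P = Re(S) = 4.407 W.
Step 8 — Reactive power: Q = Im(S) = 0.03337 VAR.
Step 9 — Apparent power: |S| = 4.407 VA.
Step 10 — Power factor: PF = P/|S| = 1 (lagging).

(a) P = 4.407 W  (b) Q = 0.03337 VAR  (c) S = 4.407 VA  (d) PF = 1 (lagging)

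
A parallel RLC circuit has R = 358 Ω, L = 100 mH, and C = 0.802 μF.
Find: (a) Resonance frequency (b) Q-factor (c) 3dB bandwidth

Step 1 — Resonance: ω₀ = 1/√(LC) = 1/√(0.1·8.02e-07) = 3531 rad/s.
Step 2 — f₀ = ω₀/(2π) = 562 Hz.
Step 3 — Parallel Q: Q = R/(ω₀L) = 358/(3531·0.1) = 1.014.
Step 4 — Bandwidth: Δω = ω₀/Q = 3483 rad/s; BW = Δω/(2π) = 554.3 Hz.

(a) f₀ = 562 Hz  (b) Q = 1.014  (c) BW = 554.3 Hz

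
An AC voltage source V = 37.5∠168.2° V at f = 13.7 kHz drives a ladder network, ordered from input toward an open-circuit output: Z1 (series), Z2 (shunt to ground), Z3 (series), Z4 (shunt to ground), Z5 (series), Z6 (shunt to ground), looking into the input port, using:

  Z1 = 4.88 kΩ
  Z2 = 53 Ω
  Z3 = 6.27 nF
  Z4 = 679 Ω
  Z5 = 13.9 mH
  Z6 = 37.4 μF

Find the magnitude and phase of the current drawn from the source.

Step 1 — Angular frequency: ω = 2π·f = 2π·1.37e+04 = 8.608e+04 rad/s.
Step 2 — Component impedances:
  Z1: Z = R = 4880 Ω
  Z2: Z = R = 53 Ω
  Z3: Z = 1/(jωC) = -j/(ω·C) = 0 - j1853 Ω
  Z4: Z = R = 679 Ω
  Z5: Z = jωL = j·8.608e+04·0.0139 = 0 + j1197 Ω
  Z6: Z = 1/(jωC) = -j/(ω·C) = 0 - j0.3106 Ω
Step 3 — Ladder network (open output): work backward from the far end, alternating series and parallel combinations. Z_in = 4932 - j1.59 Ω = 4932∠-0.0° Ω.
Step 4 — Source phasor: V = 37.5∠168.2° V = -36.71 + j7.669 V.
Step 5 — Ohm's law: I = V / Z_total = (-36.71 + j7.669) / (4932 - j1.59) = -0.007443 + j0.001552 A.
Step 6 — Convert to polar: |I| = 0.007603 A, ∠I = 168.2°.

I = 0.007603∠168.2° A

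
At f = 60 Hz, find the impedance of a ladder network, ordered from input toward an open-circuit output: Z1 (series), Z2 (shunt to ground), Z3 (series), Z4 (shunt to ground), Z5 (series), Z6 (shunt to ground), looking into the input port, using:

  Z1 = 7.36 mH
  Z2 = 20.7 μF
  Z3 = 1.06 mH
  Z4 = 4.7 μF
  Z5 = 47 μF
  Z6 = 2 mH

Step 1 — Angular frequency: ω = 2π·f = 2π·60 = 377 rad/s.
Step 2 — Component impedances:
  Z1: Z = jωL = j·377·0.00736 = 0 + j2.775 Ω
  Z2: Z = 1/(jωC) = -j/(ω·C) = 0 - j128.1 Ω
  Z3: Z = jωL = j·377·0.00106 = 0 + j0.3996 Ω
  Z4: Z = 1/(jωC) = -j/(ω·C) = 0 - j564.4 Ω
  Z5: Z = 1/(jωC) = -j/(ω·C) = 0 - j56.44 Ω
  Z6: Z = jωL = j·377·0.002 = 0 + j0.754 Ω
Step 3 — Ladder network (open output): work backward from the far end, alternating series and parallel combinations. Z_in = 0 - j33.34 Ω = 33.34∠-90.0° Ω.

Z = 0 - j33.34 Ω = 33.34∠-90.0° Ω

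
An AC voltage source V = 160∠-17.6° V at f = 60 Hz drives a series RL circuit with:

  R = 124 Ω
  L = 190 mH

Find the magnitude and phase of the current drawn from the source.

Step 1 — Angular frequency: ω = 2π·f = 2π·60 = 377 rad/s.
Step 2 — Component impedances:
  R: Z = R = 124 Ω
  L: Z = jωL = j·377·0.19 = 0 + j71.63 Ω
Step 3 — Series combination: Z_total = R + L = 124 + j71.63 Ω = 143.2∠30.0° Ω.
Step 4 — Source phasor: V = 160∠-17.6° V = 152.5 - j48.38 V.
Step 5 — Ohm's law: I = V / Z_total = (152.5 - j48.38) / (124 + j71.63) = 0.7532 - j0.8253 A.
Step 6 — Convert to polar: |I| = 1.117 A, ∠I = -47.6°.

I = 1.117∠-47.6° A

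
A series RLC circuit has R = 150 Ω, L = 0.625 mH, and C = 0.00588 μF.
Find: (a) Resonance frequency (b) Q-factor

Step 1 — Resonance condition Im(Z)=0 gives ω₀ = 1/√(LC).
Step 2 — ω₀ = 1/√(0.000625·5.88e-09) = 5.216e+05 rad/s.
Step 3 — f₀ = ω₀/(2π) = 8.302e+04 Hz.
Step 4 — Series Q: Q = ω₀L/R = 5.216e+05·0.000625/150 = 2.174.

(a) f₀ = 8.302e+04 Hz  (b) Q = 2.174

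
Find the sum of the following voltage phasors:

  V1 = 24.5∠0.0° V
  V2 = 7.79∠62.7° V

Step 1 — Convert each phasor to rectangular form:
  V1 = 24.5·(cos(0.0°) + j·sin(0.0°)) = 24.5 V
  V2 = 7.79·(cos(62.7°) + j·sin(62.7°)) = 3.573 + j6.922 V
Step 2 — Sum components: V_total = 28.07 + j6.922 V.
Step 3 — Convert to polar: |V_total| = 28.91 V, ∠V_total = 13.9°.

V_total = 28.91∠13.9° V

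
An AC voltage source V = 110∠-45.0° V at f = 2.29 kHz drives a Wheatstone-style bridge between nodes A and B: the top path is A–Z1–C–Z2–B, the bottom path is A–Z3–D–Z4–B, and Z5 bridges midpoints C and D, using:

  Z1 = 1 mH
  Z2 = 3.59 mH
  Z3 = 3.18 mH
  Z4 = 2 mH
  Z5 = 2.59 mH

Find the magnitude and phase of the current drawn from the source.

Step 1 — Angular frequency: ω = 2π·f = 2π·2290 = 1.439e+04 rad/s.
Step 2 — Component impedances:
  Z1: Z = jωL = j·1.439e+04·0.001 = 0 + j14.39 Ω
  Z2: Z = jωL = j·1.439e+04·0.00359 = 0 + j51.65 Ω
  Z3: Z = jωL = j·1.439e+04·0.00318 = 0 + j45.76 Ω
  Z4: Z = jωL = j·1.439e+04·0.002 = 0 + j28.78 Ω
  Z5: Z = jωL = j·1.439e+04·0.00259 = 0 + j37.27 Ω
Step 3 — Bridge requires nodal analysis (the Z5 bridge couples midpoints C and D, so the two paths cannot be reduced to a simple series/parallel combination). Setting node B to ground and injecting 1 A at node A, the 3-node admittance system at A, C, D solves to V_A = Z_AB = 0 + j32.33 Ω = 32.33∠90.0° Ω.
Step 4 — Source phasor: V = 110∠-45.0° V = 77.78 - j77.78 V.
Step 5 — Ohm's law: I = V / Z_total = (77.78 - j77.78) / (0 + j32.33) = -2.406 - j2.406 A.
Step 6 — Convert to polar: |I| = 3.402 A, ∠I = -135.0°.

I = 3.402∠-135.0° A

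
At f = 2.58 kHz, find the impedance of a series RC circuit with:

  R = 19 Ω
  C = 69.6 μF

Step 1 — Angular frequency: ω = 2π·f = 2π·2580 = 1.621e+04 rad/s.
Step 2 — Component impedances:
  R: Z = R = 19 Ω
  C: Z = 1/(jωC) = -j/(ω·C) = 0 - j0.8863 Ω
Step 3 — Series combination: Z_total = R + C = 19 - j0.8863 Ω = 19.02∠-2.7° Ω.

Z = 19 - j0.8863 Ω = 19.02∠-2.7° Ω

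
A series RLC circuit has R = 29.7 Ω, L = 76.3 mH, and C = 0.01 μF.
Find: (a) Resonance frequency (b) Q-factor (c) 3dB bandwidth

Step 1 — Resonance: ω₀ = 1/√(LC) = 1/√(0.0763·1e-08) = 3.62e+04 rad/s.
Step 2 — f₀ = ω₀/(2π) = 5762 Hz.
Step 3 — Series Q: Q = ω₀L/R = 3.62e+04·0.0763/29.7 = 93.
Step 4 — Bandwidth: Δω = ω₀/Q = 389.3 rad/s; BW = Δω/(2π) = 61.95 Hz.

(a) f₀ = 5762 Hz  (b) Q = 93  (c) BW = 61.95 Hz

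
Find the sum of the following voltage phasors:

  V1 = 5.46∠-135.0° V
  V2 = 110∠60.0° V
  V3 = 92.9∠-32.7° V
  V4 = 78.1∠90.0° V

Step 1 — Convert each phasor to rectangular form:
  V1 = 5.46·(cos(-135.0°) + j·sin(-135.0°)) = -3.861 - j3.861 V
  V2 = 110·(cos(60.0°) + j·sin(60.0°)) = 55 + j95.26 V
  V3 = 92.9·(cos(-32.7°) + j·sin(-32.7°)) = 78.18 - j50.19 V
  V4 = 78.1·(cos(90.0°) + j·sin(90.0°)) = 0 + j78.1 V
Step 2 — Sum components: V_total = 129.3 + j119.3 V.
Step 3 — Convert to polar: |V_total| = 175.9 V, ∠V_total = 42.7°.

V_total = 175.9∠42.7° V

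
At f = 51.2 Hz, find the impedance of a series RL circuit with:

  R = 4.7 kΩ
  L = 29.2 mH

Step 1 — Angular frequency: ω = 2π·f = 2π·51.2 = 321.7 rad/s.
Step 2 — Component impedances:
  R: Z = R = 4700 Ω
  L: Z = jωL = j·321.7·0.0292 = 0 + j9.394 Ω
Step 3 — Series combination: Z_total = R + L = 4700 + j9.394 Ω = 4700∠0.1° Ω.

Z = 4700 + j9.394 Ω = 4700∠0.1° Ω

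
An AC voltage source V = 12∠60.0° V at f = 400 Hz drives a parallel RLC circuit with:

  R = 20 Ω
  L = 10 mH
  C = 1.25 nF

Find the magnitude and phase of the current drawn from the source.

Step 1 — Angular frequency: ω = 2π·f = 2π·400 = 2513 rad/s.
Step 2 — Component impedances:
  R: Z = R = 20 Ω
  L: Z = jωL = j·2513·0.01 = 0 + j25.13 Ω
  C: Z = 1/(jωC) = -j/(ω·C) = 0 - j3.183e+05 Ω
Step 3 — Parallel combination: 1/Z_total = 1/R + 1/L + 1/C; Z_total = 12.25 + j9.744 Ω = 15.65∠38.5° Ω.
Step 4 — Source phasor: V = 12∠60.0° V = 6 + j10.39 V.
Step 5 — Ohm's law: I = V / Z_total = (6 + j10.39) / (12.25 + j9.744) = 0.7135 + j0.2809 A.
Step 6 — Convert to polar: |I| = 0.7668 A, ∠I = 21.5°.

I = 0.7668∠21.5° A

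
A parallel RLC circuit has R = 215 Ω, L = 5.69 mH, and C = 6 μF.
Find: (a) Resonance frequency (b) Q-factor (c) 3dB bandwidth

Step 1 — Resonance: ω₀ = 1/√(LC) = 1/√(0.00569·6e-06) = 5412 rad/s.
Step 2 — f₀ = ω₀/(2π) = 861.4 Hz.
Step 3 — Parallel Q: Q = R/(ω₀L) = 215/(5412·0.00569) = 6.982.
Step 4 — Bandwidth: Δω = ω₀/Q = 775.2 rad/s; BW = Δω/(2π) = 123.4 Hz.

(a) f₀ = 861.4 Hz  (b) Q = 6.982  (c) BW = 123.4 Hz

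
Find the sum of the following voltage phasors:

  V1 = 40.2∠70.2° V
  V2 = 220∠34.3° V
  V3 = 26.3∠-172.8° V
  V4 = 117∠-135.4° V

Step 1 — Convert each phasor to rectangular form:
  V1 = 40.2·(cos(70.2°) + j·sin(70.2°)) = 13.62 + j37.82 V
  V2 = 220·(cos(34.3°) + j·sin(34.3°)) = 181.7 + j124 V
  V3 = 26.3·(cos(-172.8°) + j·sin(-172.8°)) = -26.09 - j3.296 V
  V4 = 117·(cos(-135.4°) + j·sin(-135.4°)) = -83.31 - j82.15 V
Step 2 — Sum components: V_total = 85.96 + j76.35 V.
Step 3 — Convert to polar: |V_total| = 115 V, ∠V_total = 41.6°.

V_total = 115∠41.6° V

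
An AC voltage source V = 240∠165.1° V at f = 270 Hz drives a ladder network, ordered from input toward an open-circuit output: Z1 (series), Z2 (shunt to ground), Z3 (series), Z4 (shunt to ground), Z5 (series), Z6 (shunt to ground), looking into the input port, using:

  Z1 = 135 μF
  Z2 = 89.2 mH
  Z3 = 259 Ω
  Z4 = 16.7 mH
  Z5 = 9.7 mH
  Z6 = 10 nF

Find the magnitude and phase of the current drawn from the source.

Step 1 — Angular frequency: ω = 2π·f = 2π·270 = 1696 rad/s.
Step 2 — Component impedances:
  Z1: Z = 1/(jωC) = -j/(ω·C) = 0 - j4.366 Ω
  Z2: Z = jωL = j·1696·0.0892 = 0 + j151.3 Ω
  Z3: Z = R = 259 Ω
  Z4: Z = jωL = j·1696·0.0167 = 0 + j28.33 Ω
  Z5: Z = jωL = j·1696·0.0097 = 0 + j16.46 Ω
  Z6: Z = 1/(jωC) = -j/(ω·C) = 0 - j5.895e+04 Ω
Step 3 — Ladder network (open output): work backward from the far end, alternating series and parallel combinations. Z_in = 59.69 + j105.6 Ω = 121.3∠60.5° Ω.
Step 4 — Source phasor: V = 240∠165.1° V = -231.9 + j61.71 V.
Step 5 — Ohm's law: I = V / Z_total = (-231.9 + j61.71) / (59.69 + j105.6) = -0.4985 + j1.915 A.
Step 6 — Convert to polar: |I| = 1.979 A, ∠I = 104.6°.

I = 1.979∠104.6° A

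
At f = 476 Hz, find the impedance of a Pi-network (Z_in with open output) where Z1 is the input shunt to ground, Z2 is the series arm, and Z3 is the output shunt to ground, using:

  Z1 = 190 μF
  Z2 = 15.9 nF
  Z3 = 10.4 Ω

Step 1 — Angular frequency: ω = 2π·f = 2π·476 = 2991 rad/s.
Step 2 — Component impedances:
  Z1: Z = 1/(jωC) = -j/(ω·C) = 0 - j1.76 Ω
  Z2: Z = 1/(jωC) = -j/(ω·C) = 0 - j2.103e+04 Ω
  Z3: Z = R = 10.4 Ω
Step 3 — With open output, the series arm Z2 and the output shunt Z3 appear in series to ground: Z2 + Z3 = 10.4 - j2.103e+04 Ω.
Step 4 — Parallel with input shunt Z1: Z_in = Z1 || (Z2 + Z3) = 7.282e-08 - j1.76 Ω = 1.76∠-90.0° Ω.

Z = 7.282e-08 - j1.76 Ω = 1.76∠-90.0° Ω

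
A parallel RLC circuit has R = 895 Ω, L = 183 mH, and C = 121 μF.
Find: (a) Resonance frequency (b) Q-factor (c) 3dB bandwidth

Step 1 — Resonance: ω₀ = 1/√(LC) = 1/√(0.183·0.000121) = 212.5 rad/s.
Step 2 — f₀ = ω₀/(2π) = 33.82 Hz.
Step 3 — Parallel Q: Q = R/(ω₀L) = 895/(212.5·0.183) = 23.01.
Step 4 — Bandwidth: Δω = ω₀/Q = 9.234 rad/s; BW = Δω/(2π) = 1.47 Hz.

(a) f₀ = 33.82 Hz  (b) Q = 23.01  (c) BW = 1.47 Hz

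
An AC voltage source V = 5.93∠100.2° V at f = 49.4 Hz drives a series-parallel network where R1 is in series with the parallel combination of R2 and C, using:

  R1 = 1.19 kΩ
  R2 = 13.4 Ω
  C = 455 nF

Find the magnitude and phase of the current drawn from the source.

Step 1 — Angular frequency: ω = 2π·f = 2π·49.4 = 310.4 rad/s.
Step 2 — Component impedances:
  R1: Z = R = 1190 Ω
  R2: Z = R = 13.4 Ω
  C: Z = 1/(jωC) = -j/(ω·C) = 0 - j7081 Ω
Step 3 — Parallel branch: R2 || C = 1/(1/R2 + 1/C) = 13.4 - j0.02536 Ω.
Step 4 — Series with R1: Z_total = R1 + (R2 || C) = 1203 - j0.02536 Ω = 1203∠-0.0° Ω.
Step 5 — Source phasor: V = 5.93∠100.2° V = -1.05 + j5.836 V.
Step 6 — Ohm's law: I = V / Z_total = (-1.05 + j5.836) / (1203 - j0.02536) = -0.0008727 + j0.00485 A.
Step 7 — Convert to polar: |I| = 0.004928 A, ∠I = 100.2°.

I = 0.004928∠100.2° A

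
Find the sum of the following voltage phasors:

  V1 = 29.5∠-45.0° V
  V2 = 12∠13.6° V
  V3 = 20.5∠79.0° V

Step 1 — Convert each phasor to rectangular form:
  V1 = 29.5·(cos(-45.0°) + j·sin(-45.0°)) = 20.86 - j20.86 V
  V2 = 12·(cos(13.6°) + j·sin(13.6°)) = 11.66 + j2.822 V
  V3 = 20.5·(cos(79.0°) + j·sin(79.0°)) = 3.912 + j20.12 V
Step 2 — Sum components: V_total = 36.43 + j2.085 V.
Step 3 — Convert to polar: |V_total| = 36.49 V, ∠V_total = 3.3°.

V_total = 36.49∠3.3° V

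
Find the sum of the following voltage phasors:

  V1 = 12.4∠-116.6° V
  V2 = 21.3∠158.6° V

Step 1 — Convert each phasor to rectangular form:
  V1 = 12.4·(cos(-116.6°) + j·sin(-116.6°)) = -5.552 - j11.09 V
  V2 = 21.3·(cos(158.6°) + j·sin(158.6°)) = -19.83 + j7.772 V
Step 2 — Sum components: V_total = -25.38 - j3.316 V.
Step 3 — Convert to polar: |V_total| = 25.6 V, ∠V_total = -172.6°.

V_total = 25.6∠-172.6° V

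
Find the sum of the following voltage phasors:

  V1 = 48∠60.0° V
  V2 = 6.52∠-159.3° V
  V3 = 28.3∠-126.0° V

Step 1 — Convert each phasor to rectangular form:
  V1 = 48·(cos(60.0°) + j·sin(60.0°)) = 24 + j41.57 V
  V2 = 6.52·(cos(-159.3°) + j·sin(-159.3°)) = -6.099 - j2.305 V
  V3 = 28.3·(cos(-126.0°) + j·sin(-126.0°)) = -16.63 - j22.9 V
Step 2 — Sum components: V_total = 1.267 + j16.37 V.
Step 3 — Convert to polar: |V_total| = 16.42 V, ∠V_total = 85.6°.

V_total = 16.42∠85.6° V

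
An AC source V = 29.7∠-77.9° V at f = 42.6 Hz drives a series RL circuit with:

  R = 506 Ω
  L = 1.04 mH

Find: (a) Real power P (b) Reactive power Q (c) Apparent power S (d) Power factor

Step 1 — Angular frequency: ω = 2π·f = 2π·42.6 = 267.7 rad/s.
Step 2 — Component impedances:
  R: Z = R = 506 Ω
  L: Z = jωL = j·267.7·0.00104 = 0 + j0.2784 Ω
Step 3 — Series combination: Z_total = R + L = 506 + j0.2784 Ω = 506∠0.0° Ω.
Step 4 — Source phasor: V = 29.7∠-77.9° V = 6.226 - j29.04 V.
Step 5 — Current: I = V / Z = 0.01227 - j0.0574 A = 0.0587∠-77.9° A.
Step 6 — Complex power: S = V·I* = 1.743 + j0.000959 VA.
Step 7 — Real power: P = Re(S) = 1.743 W.
Step 8 — Reactive power: Q = Im(S) = 0.000959 VAR.
Step 9 — Apparent power: |S| = 1.743 VA.
Step 10 — Power factor: PF = P/|S| = 1 (lagging).

(a) P = 1.743 W  (b) Q = 0.000959 VAR  (c) S = 1.743 VA  (d) PF = 1 (lagging)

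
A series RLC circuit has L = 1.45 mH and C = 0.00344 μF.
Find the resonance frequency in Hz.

Step 1 — Resonance condition Im(Z)=0 gives ω₀ = 1/√(LC).
Step 2 — ω₀ = 1/√(0.00145·3.44e-09) = 4.478e+05 rad/s.
Step 3 — f₀ = ω₀/(2π) = 7.126e+04 Hz.

f₀ = 7.126e+04 Hz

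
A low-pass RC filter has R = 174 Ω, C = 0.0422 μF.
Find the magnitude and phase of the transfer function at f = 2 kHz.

Step 1 — Angular frequency: ω = 2π·2000 = 1.257e+04 rad/s.
Step 2 — Transfer function: H(jω) = 1/(1 + jωRC).
Step 3 — Denominator: 1 + jωRC = 1 + j·1.257e+04·174·4.22e-08 = 1 + j0.09227.
Step 4 — H = 0.9916 - j0.09149.
Step 5 — Magnitude: |H| = 0.9958 (-0.0 dB); phase: φ = -5.3°.

|H| = 0.9958 (-0.0 dB), φ = -5.3°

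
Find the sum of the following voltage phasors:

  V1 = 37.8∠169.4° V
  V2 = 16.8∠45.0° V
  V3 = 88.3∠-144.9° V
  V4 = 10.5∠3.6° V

Step 1 — Convert each phasor to rectangular form:
  V1 = 37.8·(cos(169.4°) + j·sin(169.4°)) = -37.15 + j6.953 V
  V2 = 16.8·(cos(45.0°) + j·sin(45.0°)) = 11.88 + j11.88 V
  V3 = 88.3·(cos(-144.9°) + j·sin(-144.9°)) = -72.24 - j50.77 V
  V4 = 10.5·(cos(3.6°) + j·sin(3.6°)) = 10.48 + j0.6593 V
Step 2 — Sum components: V_total = -87.04 - j31.28 V.
Step 3 — Convert to polar: |V_total| = 92.49 V, ∠V_total = -160.2°.

V_total = 92.49∠-160.2° V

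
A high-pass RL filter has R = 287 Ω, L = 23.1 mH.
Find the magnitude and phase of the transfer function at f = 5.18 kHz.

Step 1 — Angular frequency: ω = 2π·5180 = 3.255e+04 rad/s.
Step 2 — Transfer function: H(jω) = jωL/(R + jωL).
Step 3 — Numerator jωL = j·751.8; denominator R + jωL = 287 + j751.8.
Step 4 — H = 0.8728 + j0.3332.
Step 5 — Magnitude: |H| = 0.9342 (-0.6 dB); phase: φ = 20.9°.

|H| = 0.9342 (-0.6 dB), φ = 20.9°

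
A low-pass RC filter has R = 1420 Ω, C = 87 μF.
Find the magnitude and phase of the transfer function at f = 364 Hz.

Step 1 — Angular frequency: ω = 2π·364 = 2287 rad/s.
Step 2 — Transfer function: H(jω) = 1/(1 + jωRC).
Step 3 — Denominator: 1 + jωRC = 1 + j·2287·1420·8.7e-05 = 1 + j282.5.
Step 4 — H = 1.253e-05 - j0.003539.
Step 5 — Magnitude: |H| = 0.003539 (-49.0 dB); phase: φ = -89.8°.

|H| = 0.003539 (-49.0 dB), φ = -89.8°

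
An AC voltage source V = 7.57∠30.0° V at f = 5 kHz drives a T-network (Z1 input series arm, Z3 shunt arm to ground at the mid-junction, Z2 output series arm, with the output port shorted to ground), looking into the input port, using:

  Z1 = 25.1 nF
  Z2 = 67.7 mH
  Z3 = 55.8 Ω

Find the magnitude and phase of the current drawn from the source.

Step 1 — Angular frequency: ω = 2π·f = 2π·5000 = 3.142e+04 rad/s.
Step 2 — Component impedances:
  Z1: Z = 1/(jωC) = -j/(ω·C) = 0 - j1268 Ω
  Z2: Z = jωL = j·3.142e+04·0.0677 = 0 + j2127 Ω
  Z3: Z = R = 55.8 Ω
Step 3 — With the output port shorted to ground, the output series arm Z2 runs from the junction to ground; the shunt arm Z3 also runs from the junction to ground. They appear in parallel: Z3 || Z2 = 55.76 + j1.463 Ω.
Step 4 — Series with input arm Z1: Z_in = Z1 + (Z3 || Z2) = 55.76 - j1267 Ω = 1268∠-87.5° Ω.
Step 5 — Source phasor: V = 7.57∠30.0° V = 6.556 + j3.785 V.
Step 6 — Ohm's law: I = V / Z_total = (6.556 + j3.785) / (55.76 - j1267) = -0.002755 + j0.005297 A.
Step 7 — Convert to polar: |I| = 0.00597 A, ∠I = 117.5°.

I = 0.00597∠117.5° A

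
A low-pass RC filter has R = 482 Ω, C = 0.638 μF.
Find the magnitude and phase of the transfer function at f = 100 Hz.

Step 1 — Angular frequency: ω = 2π·100 = 628.3 rad/s.
Step 2 — Transfer function: H(jω) = 1/(1 + jωRC).
Step 3 — Denominator: 1 + jωRC = 1 + j·628.3·482·6.38e-07 = 1 + j0.1932.
Step 4 — H = 0.964 - j0.1863.
Step 5 — Magnitude: |H| = 0.9818 (-0.2 dB); phase: φ = -10.9°.

|H| = 0.9818 (-0.2 dB), φ = -10.9°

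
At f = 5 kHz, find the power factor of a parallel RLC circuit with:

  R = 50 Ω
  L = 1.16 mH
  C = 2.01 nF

Step 1 — Angular frequency: ω = 2π·f = 2π·5000 = 3.142e+04 rad/s.
Step 2 — Component impedances:
  R: Z = R = 50 Ω
  L: Z = jωL = j·3.142e+04·0.00116 = 0 + j36.44 Ω
  C: Z = 1/(jωC) = -j/(ω·C) = 0 - j1.584e+04 Ω
Step 3 — Parallel combination: 1/Z_total = 1/R + 1/L + 1/C; Z_total = 17.4 + j23.82 Ω = 29.49∠53.9° Ω.
Step 4 — Power factor: PF = cos(φ) = Re(Z)/|Z| = 17.399/29.495 = 0.5899.
Step 5 — Type: Im(Z) = 23.82 ⇒ lagging (phase φ = 53.9°).

PF = 0.5899 (lagging, φ = 53.9°)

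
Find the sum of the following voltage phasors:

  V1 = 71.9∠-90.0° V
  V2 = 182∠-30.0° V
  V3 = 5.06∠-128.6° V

Step 1 — Convert each phasor to rectangular form:
  V1 = 71.9·(cos(-90.0°) + j·sin(-90.0°)) = 0 - j71.9 V
  V2 = 182·(cos(-30.0°) + j·sin(-30.0°)) = 157.6 - j91 V
  V3 = 5.06·(cos(-128.6°) + j·sin(-128.6°)) = -3.157 - j3.954 V
Step 2 — Sum components: V_total = 154.5 - j166.9 V.
Step 3 — Convert to polar: |V_total| = 227.4 V, ∠V_total = -47.2°.

V_total = 227.4∠-47.2° V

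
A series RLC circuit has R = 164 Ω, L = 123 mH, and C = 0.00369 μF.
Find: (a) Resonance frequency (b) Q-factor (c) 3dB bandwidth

Step 1 — Resonance: ω₀ = 1/√(LC) = 1/√(0.123·3.69e-09) = 4.694e+04 rad/s.
Step 2 — f₀ = ω₀/(2π) = 7471 Hz.
Step 3 — Series Q: Q = ω₀L/R = 4.694e+04·0.123/164 = 35.2.
Step 4 — Bandwidth: Δω = ω₀/Q = 1333 rad/s; BW = Δω/(2π) = 212.2 Hz.

(a) f₀ = 7471 Hz  (b) Q = 35.2  (c) BW = 212.2 Hz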